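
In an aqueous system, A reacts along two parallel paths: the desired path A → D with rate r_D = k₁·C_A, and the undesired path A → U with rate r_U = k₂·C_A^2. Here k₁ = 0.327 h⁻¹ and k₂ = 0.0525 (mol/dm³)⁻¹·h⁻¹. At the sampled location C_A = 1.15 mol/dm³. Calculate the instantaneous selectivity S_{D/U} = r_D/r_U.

5.42

S_{D/U} = r_D/r_U = (k₁·C_A)/(k₂·C_A^2) = (k₁/k₂)·C_A⁻¹.
= (0.327×1.150) / (0.0525×1.150^2) = 0.3760/0.06943 = 5.42.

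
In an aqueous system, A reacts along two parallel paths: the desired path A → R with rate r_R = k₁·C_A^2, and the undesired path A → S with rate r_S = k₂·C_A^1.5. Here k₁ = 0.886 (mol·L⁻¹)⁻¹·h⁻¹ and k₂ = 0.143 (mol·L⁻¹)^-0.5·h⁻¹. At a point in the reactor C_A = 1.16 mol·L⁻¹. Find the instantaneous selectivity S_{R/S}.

6.67

S_{R/S} = r_R/r_S = (k₁·C_A^2)/(k₂·C_A^1.5) = (k₁/k₂)·C_A^0.5.
= (0.886×1.160^2) / (0.143×1.160^1.5) = 1.192/0.1787 = 6.67.
Since the desired path is higher order in A, keeping C_A high (PFR or concentrated feed) favours R.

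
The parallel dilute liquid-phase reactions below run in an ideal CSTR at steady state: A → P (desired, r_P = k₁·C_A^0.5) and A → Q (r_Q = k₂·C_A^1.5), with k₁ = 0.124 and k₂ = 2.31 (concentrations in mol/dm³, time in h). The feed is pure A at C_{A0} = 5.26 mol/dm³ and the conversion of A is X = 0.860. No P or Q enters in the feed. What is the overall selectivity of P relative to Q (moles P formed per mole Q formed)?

Exit C_A = C_{A0}(1−X) = 5.26×0.140 = 0.7364 mol/dm³.
A CSTR operates uniformly at the exit composition, giving r_P = 0.1064 and r_Q = 1.460 (each k·C_A^n at C_A = 0.7364).
Overall selectivity = C_P/C_Q = r_Pτ/(r_Qτ) = r_P/r_Q = 0.0729.

0.0729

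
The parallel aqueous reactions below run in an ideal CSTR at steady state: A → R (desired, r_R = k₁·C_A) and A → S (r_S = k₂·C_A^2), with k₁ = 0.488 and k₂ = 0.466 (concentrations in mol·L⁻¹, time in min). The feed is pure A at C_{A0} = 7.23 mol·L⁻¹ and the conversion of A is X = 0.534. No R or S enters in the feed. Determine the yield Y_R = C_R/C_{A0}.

0.127

Exit C_A = C_{A0}(1−X) = 7.23×0.466 = 3.369 mol·L⁻¹.
In a CSTR the entire volume is at exit conditions, so r_R = 0.488×3.369 = 1.644 and r_S = 0.466×3.369^2 = 5.290.
Fraction of consumed A going to R: r_R/(r_R+r_S) = 0.2371.
C_R = 0.2371·C_{A0}·X = 0.2371×7.23×0.534 = 0.915 mol·L⁻¹; Y_R = C_R/C_{A0} = 0.127.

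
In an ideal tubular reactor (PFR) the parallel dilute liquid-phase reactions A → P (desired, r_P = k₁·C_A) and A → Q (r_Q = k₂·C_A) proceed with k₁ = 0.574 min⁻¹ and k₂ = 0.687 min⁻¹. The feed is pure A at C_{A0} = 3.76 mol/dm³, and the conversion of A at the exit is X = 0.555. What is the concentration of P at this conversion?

0.950 mol/dm³

C_A = C_{A0}(1−X) = 1.673 mol/dm³.
Both paths are first order in A, so the instantaneous fraction to P is constant: dC_P/d(−C_A) = k₁/(k₁+k₂) = 0.4552.
C_P = 0.4552·(C_{A0}−C_A) = 0.4552×2.087 = 0.950 mol/dm³.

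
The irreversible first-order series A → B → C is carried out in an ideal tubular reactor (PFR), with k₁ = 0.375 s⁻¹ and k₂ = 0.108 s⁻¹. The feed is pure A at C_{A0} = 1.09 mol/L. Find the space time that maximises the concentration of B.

Setting dC_B/dτ = 0 gives τ_opt = ln(k₂/k₁)/(k₂−k₁).
= ln(0.108/0.375)/(0.108−0.375) = ln(0.2880)/-0.2670 = -1.245/-0.2670 = 4.66 s.

4.66 s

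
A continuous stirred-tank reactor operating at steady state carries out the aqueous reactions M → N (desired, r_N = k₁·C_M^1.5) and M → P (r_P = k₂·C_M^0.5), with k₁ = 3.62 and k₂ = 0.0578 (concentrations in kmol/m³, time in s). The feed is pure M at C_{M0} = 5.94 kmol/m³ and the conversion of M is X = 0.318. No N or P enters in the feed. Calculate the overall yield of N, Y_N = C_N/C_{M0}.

Exit C_M = C_{M0}(1−X) = 5.94×0.682 = 4.051 kmol/m³.
A CSTR operates uniformly at the exit composition, giving r_N = 29.52 and r_P = 0.1163 (each k·C_M^n at C_M = 4.051).
Fraction of consumed M going to N: r_N/(r_N+r_P) = 0.9961.
C_N = 0.9961·C_{M0}·X = 0.9961×5.94×0.318 = 1.88 kmol/m³; Y_N = C_N/C_{M0} = 0.317.

0.317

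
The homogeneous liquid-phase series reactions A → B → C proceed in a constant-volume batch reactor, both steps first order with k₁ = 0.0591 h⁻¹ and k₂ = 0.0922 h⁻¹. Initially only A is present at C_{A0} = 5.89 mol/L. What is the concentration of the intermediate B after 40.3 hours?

0.716 mol/L

For first-order series with pure A initially, C_B(t) = k₁C_{A0}/(k₂−k₁)·(e^(−k₁t) − e^(−k₂t)).
e^(−k₁t) = e^(−0.0591×40.3) = e^(−2.382) = 0.09239; e^(−k₂t) = e^(−3.716) = 0.02434.
C_B = 0.0591×5.89/(0.0922−0.0591) × (0.09239−0.02434) = 10.52×0.06805 = 0.7157 mol/L.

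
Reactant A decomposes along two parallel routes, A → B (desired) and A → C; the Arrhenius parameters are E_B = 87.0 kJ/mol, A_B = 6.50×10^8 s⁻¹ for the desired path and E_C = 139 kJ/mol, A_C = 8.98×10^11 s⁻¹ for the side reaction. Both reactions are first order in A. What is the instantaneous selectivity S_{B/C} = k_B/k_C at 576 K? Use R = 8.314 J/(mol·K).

37.6

With equal orders, S_{B/C} = k_B/k_C = (A_B/A_C)·exp[(E_C−E_B)/(RT)].
(E_C−E_B)/(RT) = (139−87.0)×10³/(8.314×576) = 52000/4789 = 10.86.
k_B/k_C = (6.50×10^8/8.98×10^11)·exp(10.86) = 7.238×10^-4 × 51975 = 37.6.
Since E_B < E_C, lowering the temperature improves selectivity toward B.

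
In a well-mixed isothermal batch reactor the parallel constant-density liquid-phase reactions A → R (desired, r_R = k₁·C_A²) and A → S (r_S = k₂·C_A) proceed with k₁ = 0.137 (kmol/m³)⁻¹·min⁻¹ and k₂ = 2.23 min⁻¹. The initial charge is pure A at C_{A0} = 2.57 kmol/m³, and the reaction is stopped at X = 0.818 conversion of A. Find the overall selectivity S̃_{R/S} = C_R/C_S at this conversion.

C_A = C_{A0}(1−X) = 0.4677 kmol/m³.
Along a PFR/batch, dC_S/dC_A = −r_S/(r_R+r_S) = −k₂/(k₂+k₁·C_A).
Integrating from C_{A0} to C_A: C_S = (2.23/0.137)·ln[(2.23+0.137·2.57)/(2.23+0.137·0.468)] = 16.28·ln(2.582/2.294) = 1.925 kmol/m³.
Then C_R = (C_{A0}−C_A) − C_S = 2.102 − 1.925 = 0.1772 kmol/m³.
S̃_{R/S} = C_R/C_S = 0.1772/1.925 = 0.0920.

0.0920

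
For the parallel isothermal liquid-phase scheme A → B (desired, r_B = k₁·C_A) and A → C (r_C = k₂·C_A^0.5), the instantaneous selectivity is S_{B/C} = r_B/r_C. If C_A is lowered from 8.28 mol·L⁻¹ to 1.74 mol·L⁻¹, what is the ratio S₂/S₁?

0.458

S_{B/C} = (k₁/k₂)·C_A^0.5, so S₂/S₁ = (C_{A,2}/C_{A,1})^0.5.
= (1.74/8.28)^0.5 = (0.2101)^0.5 = 0.458.
Selectivity toward B falls as C_A falls — high-concentration operation is favoured.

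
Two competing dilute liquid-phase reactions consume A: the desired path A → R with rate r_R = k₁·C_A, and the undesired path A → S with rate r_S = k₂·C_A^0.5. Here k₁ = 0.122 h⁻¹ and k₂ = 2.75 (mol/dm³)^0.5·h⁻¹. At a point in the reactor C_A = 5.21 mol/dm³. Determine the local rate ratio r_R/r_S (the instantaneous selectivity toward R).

0.101

S_{R/S} = r_R/r_S = (k₁·C_A)/(k₂·C_A^0.5) = (k₁/k₂)·C_A^0.5.
= (0.122×5.210) / (2.75×5.210^0.5) = 0.6356/6.277 = 0.101.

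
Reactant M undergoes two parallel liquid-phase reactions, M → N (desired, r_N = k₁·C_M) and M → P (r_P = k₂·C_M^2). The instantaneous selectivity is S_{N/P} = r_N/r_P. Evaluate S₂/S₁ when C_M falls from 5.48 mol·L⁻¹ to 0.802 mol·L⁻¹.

6.83

S_{N/P} = (k₁/k₂)·C_M⁻¹, so S₂/S₁ = (C_{M,2}/C_{M,1})⁻¹.
= 5.48/0.802 = 6.83.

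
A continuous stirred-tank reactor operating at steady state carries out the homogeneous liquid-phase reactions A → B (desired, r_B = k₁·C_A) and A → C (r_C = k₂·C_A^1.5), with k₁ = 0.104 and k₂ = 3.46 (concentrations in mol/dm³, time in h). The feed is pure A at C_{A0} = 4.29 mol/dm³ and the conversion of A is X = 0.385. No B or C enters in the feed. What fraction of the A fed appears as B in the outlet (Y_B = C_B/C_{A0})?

0.00700

Exit C_A = C_{A0}(1−X) = 4.29×0.615 = 2.638 mol/dm³.
A CSTR operates uniformly at the exit composition, giving r_B = 0.2744 and r_C = 14.83 (each k·C_A^n at C_A = 2.638).
Fraction of consumed A going to B: r_B/(r_B+r_C) = 0.01817.
C_B = 0.01817·C_{A0}·X = 0.01817×4.29×0.385 = 0.0300 mol/dm³; Y_B = C_B/C_{A0} = 0.00700.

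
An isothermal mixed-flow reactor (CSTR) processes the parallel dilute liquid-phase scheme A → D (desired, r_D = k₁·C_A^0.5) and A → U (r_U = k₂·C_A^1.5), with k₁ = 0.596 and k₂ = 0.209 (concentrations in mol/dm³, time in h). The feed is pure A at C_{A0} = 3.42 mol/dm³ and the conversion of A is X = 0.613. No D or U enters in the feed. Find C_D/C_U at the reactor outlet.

Exit C_A = C_{A0}(1−X) = 3.42×0.387 = 1.324 mol/dm³.
Rates in a CSTR are evaluated at the outlet concentration: r_D = 0.596×1.324^0.5 = 0.6857, r_U = 0.209×1.324^1.5 = 0.3182.
Overall selectivity = C_D/C_U = r_Dτ/(r_Uτ) = r_D/r_U = 2.15.

2.15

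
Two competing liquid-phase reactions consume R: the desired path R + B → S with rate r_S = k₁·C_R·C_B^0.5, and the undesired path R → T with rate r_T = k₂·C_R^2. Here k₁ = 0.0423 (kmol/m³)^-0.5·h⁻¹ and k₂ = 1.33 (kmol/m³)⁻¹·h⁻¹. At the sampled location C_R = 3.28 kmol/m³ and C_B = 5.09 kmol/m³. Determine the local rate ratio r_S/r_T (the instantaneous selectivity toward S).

S_{S/T} = r_S/r_T = (k₁·C_R·C_B^0.5)/(k₂·C_R^2) = (k₁/k₂)·C_R⁻¹·C_B^0.5.
= (0.0423×3.280×5.090^0.5) / (1.33×3.280^2) = 0.3130/14.31 = 0.0219.
The undesired path is higher order in R, so low C_R (CSTR or dilute feed) favours S.

0.0219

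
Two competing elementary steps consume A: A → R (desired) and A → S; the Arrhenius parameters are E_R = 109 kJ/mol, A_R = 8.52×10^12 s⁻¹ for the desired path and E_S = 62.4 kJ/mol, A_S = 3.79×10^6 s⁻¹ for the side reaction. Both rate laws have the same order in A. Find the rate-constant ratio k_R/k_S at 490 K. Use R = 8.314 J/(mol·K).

Since both paths have the same order in A, the concentration cancels and S_{R/S} = k_R/k_S = (A_R/A_S)·exp[(E_S−E_R)/(RT)].
(E_S−E_R)/(RT) = (62.4−109)×10³/(8.314×490) = -46600/4074 = -11.44.
k_R/k_S = (8.52×10^12/3.79×10^6)·exp(-11.44) = 2.248×10^6 × 1.077×10^-5 = 24.2.

24.2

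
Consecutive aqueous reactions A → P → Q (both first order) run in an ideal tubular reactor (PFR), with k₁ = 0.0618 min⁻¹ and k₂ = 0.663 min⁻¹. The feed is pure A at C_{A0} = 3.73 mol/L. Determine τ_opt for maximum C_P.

The intermediate peaks when r₁ = r₂, i.e. k₁e^(−k₁τ) = k₂e^(−k₂τ), giving τ_opt = ln(k₂/k₁)/(k₂−k₁).
= ln(0.663/0.0618)/(0.663−0.0618) = ln(10.73)/0.6012 = 2.373/0.6012 = 3.95 min.

3.95 min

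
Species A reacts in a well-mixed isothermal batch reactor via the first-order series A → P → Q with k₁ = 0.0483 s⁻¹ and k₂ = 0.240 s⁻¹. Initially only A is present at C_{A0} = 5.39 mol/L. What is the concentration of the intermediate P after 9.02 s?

For first-order series with pure A initially, C_P(t) = k₁C_{A0}/(k₂−k₁)·(e^(−k₁t) − e^(−k₂t)).
e^(−k₁t) = e^(−0.0483×9.02) = e^(−0.4357) = 0.6468; e^(−k₂t) = e^(−2.165) = 0.1148.
C_P = 0.0483×5.39/(0.240−0.0483) × (0.6468−0.1148) = 1.358×0.5321 = 0.7226 mol/L.

0.723 mol/L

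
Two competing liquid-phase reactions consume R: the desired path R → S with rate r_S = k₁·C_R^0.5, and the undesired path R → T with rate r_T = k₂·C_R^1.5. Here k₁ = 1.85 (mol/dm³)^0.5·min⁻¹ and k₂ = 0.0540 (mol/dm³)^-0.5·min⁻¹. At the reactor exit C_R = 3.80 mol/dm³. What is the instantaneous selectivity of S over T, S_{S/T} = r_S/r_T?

S_{S/T} = r_S/r_T = (k₁·C_R^0.5)/(k₂·C_R^1.5) = (k₁/k₂)·C_R⁻¹.
= (1.85×3.800^0.5) / (0.0540×3.800^1.5) = 3.606/0.4000 = 9.02.

9.02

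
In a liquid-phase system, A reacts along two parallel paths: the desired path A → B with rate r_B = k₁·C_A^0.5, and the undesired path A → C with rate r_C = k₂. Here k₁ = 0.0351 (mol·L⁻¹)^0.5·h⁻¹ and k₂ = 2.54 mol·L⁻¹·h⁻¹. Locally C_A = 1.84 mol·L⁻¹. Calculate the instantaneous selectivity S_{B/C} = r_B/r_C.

S_{B/C} = r_B/r_C = (k₁·C_A^0.5)/(k₂) = (k₁/k₂)·C_A^0.5.
= (0.0351×1.840^0.5) / (2.54) = 0.04761/2.540 = 0.0187.

0.0187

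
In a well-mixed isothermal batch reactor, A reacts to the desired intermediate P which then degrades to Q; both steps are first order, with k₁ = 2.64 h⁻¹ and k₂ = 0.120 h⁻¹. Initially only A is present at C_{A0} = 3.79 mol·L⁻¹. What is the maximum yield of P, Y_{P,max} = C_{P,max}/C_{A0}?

0.863

For a first-order series the maximum intermediate yield is C_{P,max}/C_{A0} = (k₁/k₂)^[k₂/(k₂−k₁)].
= (2.64/0.120)^(0.120/(0.120−2.64)) = (22.00)^(-0.04762) = 0.8631.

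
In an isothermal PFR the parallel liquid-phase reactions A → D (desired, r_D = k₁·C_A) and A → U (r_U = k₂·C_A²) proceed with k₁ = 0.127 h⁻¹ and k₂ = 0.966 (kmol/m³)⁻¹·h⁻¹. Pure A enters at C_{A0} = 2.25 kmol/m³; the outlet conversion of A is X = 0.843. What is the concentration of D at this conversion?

C_A = C_{A0}(1−X) = 0.3533 kmol/m³.
Along a PFR/batch, dC_D/dC_A = −r_D/(r_D+r_U) = −k₁/(k₁+k₂·C_A).
Integrating from C_{A0} to C_A: C_D = (0.127/0.966)·ln[(0.127+0.966·2.25)/(0.127+0.966·0.353)] = 0.1315·ln(2.300/0.4682) = 0.2093 kmol/m³.

0.209 kmol/m³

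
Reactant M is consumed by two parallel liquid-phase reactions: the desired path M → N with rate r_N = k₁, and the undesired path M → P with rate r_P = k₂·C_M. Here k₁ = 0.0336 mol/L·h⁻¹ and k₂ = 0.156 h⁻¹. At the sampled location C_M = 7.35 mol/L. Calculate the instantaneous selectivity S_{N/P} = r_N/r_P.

0.0293

S_{N/P} = r_N/r_P = (k₁)/(k₂·C_M) = (k₁/k₂)·C_M⁻¹.
= (0.0336) / (0.156×7.350) = 0.03360/1.147 = 0.0293.
The undesired path is higher order in M, so low C_M (CSTR or dilute feed) favours N.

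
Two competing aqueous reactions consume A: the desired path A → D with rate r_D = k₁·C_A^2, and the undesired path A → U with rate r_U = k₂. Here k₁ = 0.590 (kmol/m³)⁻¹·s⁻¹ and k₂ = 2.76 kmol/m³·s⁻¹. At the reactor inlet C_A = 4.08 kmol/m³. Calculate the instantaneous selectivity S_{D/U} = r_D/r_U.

3.56

S_{D/U} = r_D/r_U = (k₁·C_A^2)/(k₂) = (k₁/k₂)·C_A^2.
= (0.590×4.080^2) / (2.76) = 9.821/2.760 = 3.56.
Since the desired path is higher order in A, keeping C_A high (PFR or concentrated feed) favours D.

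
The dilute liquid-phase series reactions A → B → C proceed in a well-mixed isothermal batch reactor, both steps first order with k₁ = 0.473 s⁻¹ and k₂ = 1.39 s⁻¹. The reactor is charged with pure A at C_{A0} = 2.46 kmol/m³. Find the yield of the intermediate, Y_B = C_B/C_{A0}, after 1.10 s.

For first-order series with pure A initially, C_B(t) = k₁C_{A0}/(k₂−k₁)·(e^(−k₁t) − e^(−k₂t)).
e^(−k₁t) = e^(−0.473×1.10) = e^(−0.5203) = 0.5943; e^(−k₂t) = e^(−1.529) = 0.2168.
C_B = 0.473×2.46/(1.39−0.473) × (0.5943−0.2168) = 1.269×0.3776 = 0.4791 kmol/m³.
Y_B = C_B/C_{A0} = 0.4791/2.46 = 0.195.

0.195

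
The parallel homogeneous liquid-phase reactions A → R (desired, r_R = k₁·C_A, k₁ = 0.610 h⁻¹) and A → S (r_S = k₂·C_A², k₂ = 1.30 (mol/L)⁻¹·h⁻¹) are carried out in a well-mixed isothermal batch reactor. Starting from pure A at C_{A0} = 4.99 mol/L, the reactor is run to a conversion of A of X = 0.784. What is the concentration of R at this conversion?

C_A = C_{A0}(1−X) = 1.078 mol/L.
Along a PFR/batch, dC_R/dC_A = −r_R/(r_R+r_S) = −k₁/(k₁+k₂·C_A).
Integrating from C_{A0} to C_A: C_R = (0.610/1.30)·ln[(0.610+1.30·4.99)/(0.610+1.30·1.08)] = 0.4692·ln(7.097/2.011) = 0.5917 mol/L.

0.592 mol/L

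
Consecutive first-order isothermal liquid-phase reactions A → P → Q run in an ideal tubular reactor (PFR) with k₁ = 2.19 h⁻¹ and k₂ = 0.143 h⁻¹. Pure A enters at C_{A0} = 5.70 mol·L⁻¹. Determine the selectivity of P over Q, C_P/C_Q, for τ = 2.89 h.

2.41

Solving the coupled first-order balances gives C_P(τ) = [k₁/(k₂−k₁)]·C_{A0}·(e^(−k₁τ) − e^(−k₂τ)).
e^(−k₁τ) = e^(−2.19×2.89) = e^(−6.329) = 0.001784; e^(−k₂τ) = e^(−0.4133) = 0.6615.
C_P = 2.19×5.70/(0.143−2.19) × (0.001784−0.6615) = (-6.098)×(-0.6597) = 4.023 mol·L⁻¹.
C_A = C_{A0}e^(−k₁τ) = 0.01017 mol·L⁻¹, so C_Q = C_{A0}−C_A−C_P = 1.667 mol·L⁻¹; C_P/C_Q = 2.41.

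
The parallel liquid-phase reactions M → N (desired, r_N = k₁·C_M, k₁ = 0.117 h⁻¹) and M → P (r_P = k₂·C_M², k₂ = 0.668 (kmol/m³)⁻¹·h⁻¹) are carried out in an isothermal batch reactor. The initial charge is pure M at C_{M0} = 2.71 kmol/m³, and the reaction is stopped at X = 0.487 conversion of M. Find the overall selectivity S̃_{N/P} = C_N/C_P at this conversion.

0.0883

C_M = C_{M0}(1−X) = 1.390 kmol/m³.
Along a PFR/batch, dC_N/dC_M = −r_N/(r_N+r_P) = −k₁/(k₁+k₂·C_M).
Integrating from C_{M0} to C_M: C_N = (0.117/0.668)·ln[(0.117+0.668·2.71)/(0.117+0.668·1.39)] = 0.1751·ln(1.927/1.046) = 0.1071 kmol/m³.
C_P = (C_{M0}−C_M)−C_N = 1.213 kmol/m³; S̃_{N/P} = 0.1071/1.213 = 0.0883.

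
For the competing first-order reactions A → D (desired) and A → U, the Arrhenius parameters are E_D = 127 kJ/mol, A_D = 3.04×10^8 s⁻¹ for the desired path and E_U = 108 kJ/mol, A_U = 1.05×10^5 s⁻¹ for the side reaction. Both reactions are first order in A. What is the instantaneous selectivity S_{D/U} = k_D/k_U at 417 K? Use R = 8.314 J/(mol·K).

Since both paths have the same order in A, the concentration cancels and S_{D/U} = k_D/k_U = (A_D/A_U)·exp[(E_U−E_D)/(RT)].
(E_U−E_D)/(RT) = (108−127)×10³/(8.314×417) = -19000/3467 = -5.480.
k_D/k_U = (3.04×10^8/1.05×10^5)·exp(-5.480) = 2895 × 0.004168 = 12.1.
Since E_D > E_U, raising the temperature improves selectivity toward D.

12.1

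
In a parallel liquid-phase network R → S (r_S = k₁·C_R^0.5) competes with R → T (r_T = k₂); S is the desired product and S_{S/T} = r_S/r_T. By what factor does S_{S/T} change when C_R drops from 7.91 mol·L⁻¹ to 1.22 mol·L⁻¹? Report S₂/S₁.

0.393

S_{S/T} = (k₁/k₂)·C_R^0.5, so S₂/S₁ = (C_{R,2}/C_{R,1})^0.5.
= (1.22/7.91)^0.5 = (0.1542)^0.5 = 0.393.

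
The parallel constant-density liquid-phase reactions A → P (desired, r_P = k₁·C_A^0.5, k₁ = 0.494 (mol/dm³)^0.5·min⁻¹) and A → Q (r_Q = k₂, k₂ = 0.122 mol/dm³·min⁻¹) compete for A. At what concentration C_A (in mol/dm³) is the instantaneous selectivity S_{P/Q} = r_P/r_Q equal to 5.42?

S_{P/Q} = (k₁/k₂)·C_A^0.5 ⇒ C_A = (S·k₂/k₁)^(2).
= (5.42×0.122/0.494)^(2) = (1.339)^(2) = 1.79 mol/dm³.

1.79 mol/dm³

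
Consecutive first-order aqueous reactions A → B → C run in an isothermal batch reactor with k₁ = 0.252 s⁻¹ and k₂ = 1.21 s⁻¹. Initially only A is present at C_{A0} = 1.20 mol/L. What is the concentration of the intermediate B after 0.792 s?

0.137 mol/L

The intermediate concentration in a first-order A→B→C sequence is C_B = k₁C_{A0}(e^(−k₁t) − e^(−k₂t))/(k₂−k₁).
e^(−k₁t) = e^(−0.252×0.792) = e^(−0.1996) = 0.8191; e^(−k₂t) = e^(−0.9583) = 0.3835.
C_B = 0.252×1.20/(1.21−0.252) × (0.8191−0.3835) = 0.3157×0.4355 = 0.1375 mol/L.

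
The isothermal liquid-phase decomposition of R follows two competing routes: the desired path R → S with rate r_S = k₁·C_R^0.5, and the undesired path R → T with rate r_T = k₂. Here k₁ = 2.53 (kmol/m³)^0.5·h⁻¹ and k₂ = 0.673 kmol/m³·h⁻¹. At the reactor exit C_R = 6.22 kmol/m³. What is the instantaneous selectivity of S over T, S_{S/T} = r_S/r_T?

S_{S/T} = r_S/r_T = (k₁·C_R^0.5)/(k₂) = (k₁/k₂)·C_R^0.5.
= (2.53×6.220^0.5) / (0.673) = 6.310/0.6730 = 9.38.

9.38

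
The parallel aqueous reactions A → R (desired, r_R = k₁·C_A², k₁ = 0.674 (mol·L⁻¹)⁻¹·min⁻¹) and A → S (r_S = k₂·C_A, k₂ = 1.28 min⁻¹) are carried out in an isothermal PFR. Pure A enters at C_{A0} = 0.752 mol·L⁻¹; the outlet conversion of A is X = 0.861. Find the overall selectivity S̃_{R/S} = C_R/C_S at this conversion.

0.218

C_A = C_{A0}(1−X) = 0.1045 mol·L⁻¹.
Along a PFR/batch, dC_S/dC_A = −r_S/(r_R+r_S) = −k₂/(k₂+k₁·C_A).
Integrating from C_{A0} to C_A: C_S = (1.28/0.674)·ln[(1.28+0.674·0.752)/(1.28+0.674·0.105)] = 1.899·ln(1.787/1.350) = 0.5318 mol·L⁻¹.
Then C_R = (C_{A0}−C_A) − C_S = 0.6475 − 0.5318 = 0.1157 mol·L⁻¹.
S̃_{R/S} = C_R/C_S = 0.1157/0.5318 = 0.218.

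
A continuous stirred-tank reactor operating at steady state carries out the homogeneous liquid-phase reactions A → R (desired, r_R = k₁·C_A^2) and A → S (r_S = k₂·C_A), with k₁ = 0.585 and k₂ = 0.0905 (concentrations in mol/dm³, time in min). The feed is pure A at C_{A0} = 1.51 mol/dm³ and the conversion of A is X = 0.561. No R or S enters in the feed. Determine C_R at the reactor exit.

0.687 mol/dm³

Exit C_A = C_{A0}(1−X) = 1.51×0.439 = 0.6629 mol/dm³.
A CSTR operates uniformly at the exit composition, giving r_R = 0.2571 and r_S = 0.05999 (each k·C_A^n at C_A = 0.6629).
Fraction of consumed A going to R: r_R/(r_R+r_S) = 0.8108.
C_R = 0.8108·C_{A0}·X = 0.8108×1.51×0.561 = 0.687 mol/dm³.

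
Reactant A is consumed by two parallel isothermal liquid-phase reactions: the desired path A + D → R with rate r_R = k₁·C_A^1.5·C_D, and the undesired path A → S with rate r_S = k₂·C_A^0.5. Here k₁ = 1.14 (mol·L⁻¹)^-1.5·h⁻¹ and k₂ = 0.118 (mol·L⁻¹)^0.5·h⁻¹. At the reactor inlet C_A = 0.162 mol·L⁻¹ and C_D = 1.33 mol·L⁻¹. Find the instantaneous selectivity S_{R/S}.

S_{R/S} = r_R/r_S = (k₁·C_A^1.5·C_D)/(k₂·C_A^0.5) = (k₁/k₂)·C_A·C_D.
= (1.14×0.1620^1.5×1.330) / (0.118×0.1620^0.5) = 0.09886/0.04749 = 2.08.
Since the desired path is higher order in A, keeping C_A high (PFR or concentrated feed) favours R.

2.08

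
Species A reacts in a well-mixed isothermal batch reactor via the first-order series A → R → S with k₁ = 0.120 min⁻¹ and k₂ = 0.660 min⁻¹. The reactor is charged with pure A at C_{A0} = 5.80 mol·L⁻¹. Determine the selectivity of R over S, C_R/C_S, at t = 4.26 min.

For first-order series with pure A initially, C_R(t) = k₁C_{A0}/(k₂−k₁)·(e^(−k₁t) − e^(−k₂t)).
e^(−k₁t) = e^(−0.120×4.26) = e^(−0.5112) = 0.5998; e^(−k₂t) = e^(−2.812) = 0.06011.
C_R = 0.120×5.80/(0.660−0.120) × (0.5998−0.06011) = 1.289×0.5397 = 0.6956 mol·L⁻¹.
C_A = C_{A0}e^(−k₁t) = 3.479 mol·L⁻¹, so C_S = C_{A0}−C_A−C_R = 1.626 mol·L⁻¹; C_R/C_S = 0.428.

0.428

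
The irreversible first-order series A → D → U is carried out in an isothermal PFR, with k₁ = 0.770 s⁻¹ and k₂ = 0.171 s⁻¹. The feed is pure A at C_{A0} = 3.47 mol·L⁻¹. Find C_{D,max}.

2.26 mol·L⁻¹

At the optimum, C_{D,max}/C_{A0} = (k₁/k₂)^[k₂/(k₂−k₁)].
= (0.770/0.171)^(0.171/(0.171−0.770)) = (4.503)^(-0.2855) = 0.6508.
C_{D,max} = 0.6508×3.47 = 2.26 mol·L⁻¹.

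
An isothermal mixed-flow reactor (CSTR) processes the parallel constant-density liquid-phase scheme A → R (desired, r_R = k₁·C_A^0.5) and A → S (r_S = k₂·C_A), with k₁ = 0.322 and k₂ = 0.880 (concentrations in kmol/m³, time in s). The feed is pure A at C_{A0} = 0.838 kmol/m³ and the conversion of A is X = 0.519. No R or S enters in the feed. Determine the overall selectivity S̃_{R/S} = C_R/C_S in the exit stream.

Exit C_A = C_{A0}(1−X) = 0.838×0.481 = 0.4031 kmol/m³.
In a CSTR the entire volume is at exit conditions, so r_R = 0.322×0.4031^0.5 = 0.2044 and r_S = 0.880×0.4031 = 0.3547.
Overall selectivity = C_R/C_S = r_Rτ/(r_Sτ) = r_R/r_S = 0.576.

0.576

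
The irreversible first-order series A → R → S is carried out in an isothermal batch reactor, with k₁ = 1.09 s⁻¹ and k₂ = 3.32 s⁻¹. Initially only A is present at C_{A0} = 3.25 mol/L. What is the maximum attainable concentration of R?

0.619 mol/L

For a first-order series the maximum intermediate yield is C_{R,max}/C_{A0} = (k₁/k₂)^[k₂/(k₂−k₁)].
= (1.09/3.32)^(3.32/(3.32−1.09)) = (0.3283)^(1.489) = 0.1905.
C_{R,max} = 0.1905×3.25 = 0.619 mol/L.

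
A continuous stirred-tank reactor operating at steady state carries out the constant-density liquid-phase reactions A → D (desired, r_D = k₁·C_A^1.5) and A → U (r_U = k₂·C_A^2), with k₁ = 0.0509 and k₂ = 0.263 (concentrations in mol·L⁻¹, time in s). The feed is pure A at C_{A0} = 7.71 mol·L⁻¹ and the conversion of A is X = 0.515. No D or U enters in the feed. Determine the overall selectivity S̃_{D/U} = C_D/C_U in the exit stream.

Exit C_A = C_{A0}(1−X) = 7.71×0.485 = 3.739 mol·L⁻¹.
Rates in a CSTR are evaluated at the outlet concentration: r_D = 0.0509×3.739^1.5 = 0.3681, r_U = 0.263×3.739^2 = 3.677.
Overall selectivity = C_D/C_U = r_Dτ/(r_Uτ) = r_D/r_U = 0.100.

0.100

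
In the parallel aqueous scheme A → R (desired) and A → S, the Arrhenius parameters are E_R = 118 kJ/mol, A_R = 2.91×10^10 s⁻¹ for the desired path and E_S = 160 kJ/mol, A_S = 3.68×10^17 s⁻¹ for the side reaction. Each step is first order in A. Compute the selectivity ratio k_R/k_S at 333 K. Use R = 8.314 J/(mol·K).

With equal orders, S_{R/S} = k_R/k_S = (A_R/A_S)·exp[(E_S−E_R)/(RT)].
(E_S−E_R)/(RT) = (160−118)×10³/(8.314×333) = 42000/2769 = 15.17.
k_R/k_S = (2.91×10^10/3.68×10^17)·exp(15.17) = 7.908×10^-8 × 3.876×10^6 = 0.307.

0.307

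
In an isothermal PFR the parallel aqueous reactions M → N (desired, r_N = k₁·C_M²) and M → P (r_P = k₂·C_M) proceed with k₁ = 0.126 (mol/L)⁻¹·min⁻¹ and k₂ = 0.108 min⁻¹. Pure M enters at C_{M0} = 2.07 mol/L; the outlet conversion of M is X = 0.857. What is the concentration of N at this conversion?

0.976 mol/L

C_M = C_{M0}(1−X) = 0.2960 mol/L.
Along a PFR/batch, dC_P/dC_M = −r_P/(r_N+r_P) = −k₂/(k₂+k₁·C_M).
Integrating from C_{M0} to C_M: C_P = (0.108/0.126)·ln[(0.108+0.126·2.07)/(0.108+0.126·0.296)] = 0.8571·ln(0.3688/0.1453) = 0.7985 mol/L.
Then C_N = (C_{M0}−C_M) − C_P = 1.774 − 0.7985 = 0.9755 mol/L.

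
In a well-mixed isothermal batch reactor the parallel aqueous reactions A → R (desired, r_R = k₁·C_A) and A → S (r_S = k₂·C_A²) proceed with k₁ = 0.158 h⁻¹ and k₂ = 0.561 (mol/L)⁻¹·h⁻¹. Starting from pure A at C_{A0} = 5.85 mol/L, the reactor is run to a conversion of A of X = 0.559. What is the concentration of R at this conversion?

0.215 mol/L

C_A = C_{A0}(1−X) = 2.580 mol/L.
Along a PFR/batch, dC_R/dC_A = −r_R/(r_R+r_S) = −k₁/(k₁+k₂·C_A).
Integrating from C_{A0} to C_A: C_R = (0.158/0.561)·ln[(0.158+0.561·5.85)/(0.158+0.561·2.58)] = 0.2816·ln(3.440/1.605) = 0.2146 mol/L.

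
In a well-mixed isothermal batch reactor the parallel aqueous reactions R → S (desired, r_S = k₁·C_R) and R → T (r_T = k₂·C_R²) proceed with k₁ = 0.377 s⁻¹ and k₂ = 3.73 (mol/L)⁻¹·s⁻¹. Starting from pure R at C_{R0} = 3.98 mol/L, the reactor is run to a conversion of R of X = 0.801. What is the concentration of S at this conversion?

0.154 mol/L

C_R = C_{R0}(1−X) = 0.7920 mol/L.
Along a PFR/batch, dC_S/dC_R = −r_S/(r_S+r_T) = −k₁/(k₁+k₂·C_R).
Integrating from C_{R0} to C_R: C_S = (0.377/3.73)·ln[(0.377+3.73·3.98)/(0.377+3.73·0.792)] = 0.1011·ln(15.22/3.331) = 0.1536 mol/L.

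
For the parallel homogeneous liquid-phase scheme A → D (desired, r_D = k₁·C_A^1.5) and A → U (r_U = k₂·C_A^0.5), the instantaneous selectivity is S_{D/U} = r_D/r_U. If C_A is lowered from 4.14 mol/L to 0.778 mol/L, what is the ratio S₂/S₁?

0.188

S_{D/U} = (k₁/k₂)·C_A, so S₂/S₁ = (C_{A,2}/C_{A,1}).
= 0.778/4.14 = 0.188.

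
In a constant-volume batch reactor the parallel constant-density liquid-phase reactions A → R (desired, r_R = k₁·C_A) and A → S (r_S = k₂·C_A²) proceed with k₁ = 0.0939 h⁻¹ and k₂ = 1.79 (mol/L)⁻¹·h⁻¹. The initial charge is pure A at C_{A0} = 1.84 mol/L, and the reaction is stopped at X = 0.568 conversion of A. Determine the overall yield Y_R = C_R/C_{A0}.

0.0229

C_A = C_{A0}(1−X) = 0.7949 mol/L.
Along a PFR/batch, dC_R/dC_A = −r_R/(r_R+r_S) = −k₁/(k₁+k₂·C_A).
Integrating from C_{A0} to C_A: C_R = (0.0939/1.79)·ln[(0.0939+1.79·1.84)/(0.0939+1.79·0.795)] = 0.05246·ln(3.388/1.517) = 0.04215 mol/L.
Y_R = C_R/C_{A0} = 0.04215/1.84 = 0.0229.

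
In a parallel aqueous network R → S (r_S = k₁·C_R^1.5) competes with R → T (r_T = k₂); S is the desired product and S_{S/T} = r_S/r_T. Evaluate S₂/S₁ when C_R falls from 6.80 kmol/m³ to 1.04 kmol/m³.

S_{S/T} = (k₁/k₂)·C_R^1.5, so S₂/S₁ = (C_{R,2}/C_{R,1})^1.5.
= (1.04/6.80)^1.5 = (0.1529)^1.5 = 0.0598.

0.0598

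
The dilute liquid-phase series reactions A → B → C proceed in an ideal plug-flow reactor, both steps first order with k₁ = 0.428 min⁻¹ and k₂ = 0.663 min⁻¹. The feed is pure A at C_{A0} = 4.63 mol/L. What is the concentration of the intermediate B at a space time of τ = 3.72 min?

Solving the coupled first-order balances gives C_B(τ) = [k₁/(k₂−k₁)]·C_{A0}·(e^(−k₁τ) − e^(−k₂τ)).
e^(−k₁τ) = e^(−0.428×3.72) = e^(−1.592) = 0.2035; e^(−k₂τ) = e^(−2.466) = 0.08489.
C_B = 0.428×4.63/(0.663−0.428) × (0.2035−0.08489) = 8.433×0.1186 = 1.000 mol/L.

1.00 mol/L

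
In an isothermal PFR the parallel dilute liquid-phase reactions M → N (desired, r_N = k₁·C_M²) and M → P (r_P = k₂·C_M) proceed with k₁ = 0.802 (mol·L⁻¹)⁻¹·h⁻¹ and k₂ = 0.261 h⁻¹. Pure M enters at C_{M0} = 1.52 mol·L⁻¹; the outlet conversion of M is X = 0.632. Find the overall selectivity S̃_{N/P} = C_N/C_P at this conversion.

C_M = C_{M0}(1−X) = 0.5594 mol·L⁻¹.
Along a PFR/batch, dC_P/dC_M = −r_P/(r_N+r_P) = −k₂/(k₂+k₁·C_M).
Integrating from C_{M0} to C_M: C_P = (0.261/0.802)·ln[(0.261+0.802·1.52)/(0.261+0.802·0.559)] = 0.3254·ln(1.480/0.7096) = 0.2392 mol·L⁻¹.
Then C_N = (C_{M0}−C_M) − C_P = 0.9606 − 0.2392 = 0.7214 mol·L⁻¹.
S̃_{N/P} = C_N/C_P = 0.7214/0.2392 = 3.02.

3.02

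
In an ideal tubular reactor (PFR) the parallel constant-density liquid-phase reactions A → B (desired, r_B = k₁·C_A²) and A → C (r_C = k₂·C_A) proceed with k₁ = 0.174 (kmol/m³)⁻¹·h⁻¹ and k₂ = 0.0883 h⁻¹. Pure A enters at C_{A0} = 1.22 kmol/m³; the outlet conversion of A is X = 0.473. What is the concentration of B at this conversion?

C_A = C_{A0}(1−X) = 0.6429 kmol/m³.
Along a PFR/batch, dC_C/dC_A = −r_C/(r_B+r_C) = −k₂/(k₂+k₁·C_A).
Integrating from C_{A0} to C_A: C_C = (0.0883/0.174)·ln[(0.0883+0.174·1.22)/(0.0883+0.174·0.643)] = 0.5075·ln(0.3006/0.2002) = 0.2063 kmol/m³.
Then C_B = (C_{A0}−C_A) − C_C = 0.5771 − 0.2063 = 0.3708 kmol/m³.

0.371 kmol/m³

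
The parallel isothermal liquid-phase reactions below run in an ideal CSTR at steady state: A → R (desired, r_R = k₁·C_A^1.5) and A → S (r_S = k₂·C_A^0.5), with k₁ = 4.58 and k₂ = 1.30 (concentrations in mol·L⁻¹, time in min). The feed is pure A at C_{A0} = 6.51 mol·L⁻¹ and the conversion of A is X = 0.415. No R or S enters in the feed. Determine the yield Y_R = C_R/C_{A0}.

0.386

Exit C_A = C_{A0}(1−X) = 6.51×0.585 = 3.808 mol·L⁻¹.
Rates in a CSTR are evaluated at the outlet concentration: r_R = 4.58×3.808^1.5 = 34.04, r_S = 1.30×3.808^0.5 = 2.537.
Fraction of consumed A going to R: r_R/(r_R+r_S) = 0.9306.
C_R = 0.9306·C_{A0}·X = 0.9306×6.51×0.415 = 2.51 mol·L⁻¹; Y_R = C_R/C_{A0} = 0.386.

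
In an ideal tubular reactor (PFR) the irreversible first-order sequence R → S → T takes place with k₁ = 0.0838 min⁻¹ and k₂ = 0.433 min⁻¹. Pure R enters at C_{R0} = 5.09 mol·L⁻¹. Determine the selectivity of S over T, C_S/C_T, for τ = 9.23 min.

The intermediate concentration in a first-order A→B→C sequence is C_S = k₁C_{R0}(e^(−k₁τ) − e^(−k₂τ))/(k₂−k₁).
e^(−k₁τ) = e^(−0.0838×9.23) = e^(−0.7735) = 0.4614; e^(−k₂τ) = e^(−3.997) = 0.01838.
C_S = 0.0838×5.09/(0.433−0.0838) × (0.4614−0.01838) = 1.221×0.4430 = 0.5412 mol·L⁻¹.
C_R = C_{R0}e^(−k₁τ) = 2.349 mol·L⁻¹, so C_T = C_{R0}−C_R−C_S = 2.200 mol·L⁻¹; C_S/C_T = 0.246.

0.246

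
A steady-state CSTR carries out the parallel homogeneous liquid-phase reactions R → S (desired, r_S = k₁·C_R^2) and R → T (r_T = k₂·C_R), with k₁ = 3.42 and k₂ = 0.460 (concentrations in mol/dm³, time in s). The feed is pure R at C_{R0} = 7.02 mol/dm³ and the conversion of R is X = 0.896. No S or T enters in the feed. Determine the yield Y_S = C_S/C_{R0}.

Exit C_R = C_{R0}(1−X) = 7.02×0.104 = 0.7301 mol/dm³.
In a CSTR the entire volume is at exit conditions, so r_S = 3.42×0.7301^2 = 1.823 and r_T = 0.460×0.7301 = 0.3358.
Fraction of consumed R going to S: r_S/(r_S+r_T) = 0.8444.
C_S = 0.8444·C_{R0}·X = 0.8444×7.02×0.896 = 5.31 mol/dm³; Y_S = C_S/C_{R0} = 0.757.

0.757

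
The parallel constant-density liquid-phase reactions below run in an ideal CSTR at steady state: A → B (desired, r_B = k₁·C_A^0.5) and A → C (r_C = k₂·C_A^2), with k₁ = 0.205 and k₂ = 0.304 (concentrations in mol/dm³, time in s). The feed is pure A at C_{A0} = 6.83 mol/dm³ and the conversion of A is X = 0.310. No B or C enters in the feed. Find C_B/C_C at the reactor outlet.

Exit C_A = C_{A0}(1−X) = 6.83×0.690 = 4.713 mol/dm³.
In a CSTR the entire volume is at exit conditions, so r_B = 0.205×4.713^0.5 = 0.4450 and r_C = 0.304×4.713^2 = 6.752.
Overall selectivity = C_B/C_C = r_Bτ/(r_Cτ) = r_B/r_C = 0.0659.

0.0659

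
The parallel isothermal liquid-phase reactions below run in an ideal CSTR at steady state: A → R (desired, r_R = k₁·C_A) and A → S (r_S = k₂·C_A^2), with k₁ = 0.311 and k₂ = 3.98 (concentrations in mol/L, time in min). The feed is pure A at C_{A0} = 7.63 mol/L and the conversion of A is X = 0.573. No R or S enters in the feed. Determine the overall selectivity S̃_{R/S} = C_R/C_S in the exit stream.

0.0240

Exit C_A = C_{A0}(1−X) = 7.63×0.427 = 3.258 mol/L.
A CSTR operates uniformly at the exit composition, giving r_R = 1.013 and r_S = 42.25 (each k·C_A^n at C_A = 3.258).
Overall selectivity = C_R/C_S = r_Rτ/(r_Sτ) = r_R/r_S = 0.0240.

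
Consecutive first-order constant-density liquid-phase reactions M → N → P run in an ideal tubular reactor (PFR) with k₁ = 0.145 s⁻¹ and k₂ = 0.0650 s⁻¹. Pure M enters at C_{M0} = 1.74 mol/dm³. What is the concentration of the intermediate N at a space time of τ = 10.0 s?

0.907 mol/dm³

For first-order series with pure M initially, C_N(τ) = k₁C_{M0}/(k₂−k₁)·(e^(−k₁τ) − e^(−k₂τ)).
e^(−k₁τ) = e^(−0.145×10.0) = e^(−1.450) = 0.2346; e^(−k₂τ) = e^(−0.6500) = 0.5220.
C_N = 0.145×1.74/(0.0650−0.145) × (0.2346−0.5220) = (-3.154)×(-0.2875) = 0.9066 mol/dm³.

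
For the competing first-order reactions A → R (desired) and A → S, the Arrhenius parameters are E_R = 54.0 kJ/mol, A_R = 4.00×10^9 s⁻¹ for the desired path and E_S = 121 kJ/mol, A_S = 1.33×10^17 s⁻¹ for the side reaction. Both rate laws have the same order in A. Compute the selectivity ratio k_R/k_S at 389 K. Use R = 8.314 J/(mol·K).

k_R/k_S = (A_R/A_S)·exp[−(E_R−E_S)/(RT)] = (A_R/A_S)·exp[(E_S−E_R)/(RT)].
(E_S−E_R)/(RT) = (121−54.0)×10³/(8.314×389) = 67000/3234 = 20.72.
k_R/k_S = (4.00×10^9/1.33×10^17)·exp(20.72) = 3.008×10^-8 × 9.932×10^8 = 29.9.
Since E_R < E_S, lowering the temperature improves selectivity toward R.

29.9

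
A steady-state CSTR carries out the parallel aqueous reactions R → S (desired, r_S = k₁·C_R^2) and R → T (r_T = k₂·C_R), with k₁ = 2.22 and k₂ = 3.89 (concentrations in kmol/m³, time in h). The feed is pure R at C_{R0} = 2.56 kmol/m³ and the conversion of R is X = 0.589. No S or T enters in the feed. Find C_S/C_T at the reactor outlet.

Exit C_R = C_{R0}(1−X) = 2.56×0.411 = 1.052 kmol/m³.
A CSTR operates uniformly at the exit composition, giving r_S = 2.458 and r_T = 4.093 (each k·C_R^n at C_R = 1.052).
Overall selectivity = C_S/C_T = r_Sτ/(r_Tτ) = r_S/r_T = 0.600.

0.600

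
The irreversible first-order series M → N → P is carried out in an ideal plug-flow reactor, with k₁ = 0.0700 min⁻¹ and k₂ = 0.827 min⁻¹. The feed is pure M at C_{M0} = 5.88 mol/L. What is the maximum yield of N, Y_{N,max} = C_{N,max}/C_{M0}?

0.0674

Evaluating C_N at τ_opt = ln(k₂/k₁)/(k₂−k₁) gives C_{N,max}/C_{M0} = (k₁/k₂)^[k₂/(k₂−k₁)].
= (0.0700/0.827)^(0.827/(0.827−0.0700)) = (0.08464)^(1.092) = 0.06736.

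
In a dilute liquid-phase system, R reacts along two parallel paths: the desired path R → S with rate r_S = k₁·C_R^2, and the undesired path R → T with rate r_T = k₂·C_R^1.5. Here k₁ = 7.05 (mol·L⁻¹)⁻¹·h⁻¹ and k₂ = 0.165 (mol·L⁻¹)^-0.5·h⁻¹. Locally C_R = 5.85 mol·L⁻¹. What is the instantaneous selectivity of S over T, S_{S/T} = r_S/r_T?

S_{S/T} = r_S/r_T = (k₁·C_R^2)/(k₂·C_R^1.5) = (k₁/k₂)·C_R^0.5.
= (7.05×5.850^2) / (0.165×5.850^1.5) = 241.3/2.335 = 103.

103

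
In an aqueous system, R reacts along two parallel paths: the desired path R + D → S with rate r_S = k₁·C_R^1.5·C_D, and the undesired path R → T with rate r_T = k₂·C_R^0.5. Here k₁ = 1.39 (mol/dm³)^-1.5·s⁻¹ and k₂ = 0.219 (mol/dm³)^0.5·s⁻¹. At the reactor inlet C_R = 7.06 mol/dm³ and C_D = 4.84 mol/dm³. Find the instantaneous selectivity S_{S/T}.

217

S_{S/T} = r_S/r_T = (k₁·C_R^1.5·C_D)/(k₂·C_R^0.5) = (k₁/k₂)·C_R·C_D.
= (1.39×7.060^1.5×4.840) / (0.219×7.060^0.5) = 126.2/0.5819 = 217.
Since the desired path is higher order in R, keeping C_R high (PFR or concentrated feed) favours S.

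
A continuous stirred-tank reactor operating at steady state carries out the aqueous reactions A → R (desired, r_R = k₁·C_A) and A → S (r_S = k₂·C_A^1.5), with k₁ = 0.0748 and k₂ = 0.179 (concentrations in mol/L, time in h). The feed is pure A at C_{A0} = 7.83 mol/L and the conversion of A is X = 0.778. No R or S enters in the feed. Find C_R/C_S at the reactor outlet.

0.317

Exit C_A = C_{A0}(1−X) = 7.83×0.222 = 1.738 mol/L.
A CSTR operates uniformly at the exit composition, giving r_R = 0.1300 and r_S = 0.4102 (each k·C_A^n at C_A = 1.738).
Overall selectivity = C_R/C_S = r_Rτ/(r_Sτ) = r_R/r_S = 0.317.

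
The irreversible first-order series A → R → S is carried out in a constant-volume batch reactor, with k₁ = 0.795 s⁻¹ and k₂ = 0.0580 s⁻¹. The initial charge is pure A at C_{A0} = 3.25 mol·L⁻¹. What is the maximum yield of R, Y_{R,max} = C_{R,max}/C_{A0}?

For a first-order series the maximum intermediate yield is C_{R,max}/C_{A0} = (k₁/k₂)^[k₂/(k₂−k₁)].
= (0.795/0.0580)^(0.0580/(0.0580−0.795)) = (13.71)^(-0.07870) = 0.8138.

0.814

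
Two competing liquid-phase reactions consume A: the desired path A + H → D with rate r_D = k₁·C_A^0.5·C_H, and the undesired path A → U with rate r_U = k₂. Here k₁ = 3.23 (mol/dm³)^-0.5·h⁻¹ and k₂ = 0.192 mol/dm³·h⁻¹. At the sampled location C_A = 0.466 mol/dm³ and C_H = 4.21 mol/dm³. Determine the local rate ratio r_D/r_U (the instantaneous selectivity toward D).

48.3

S_{D/U} = r_D/r_U = (k₁·C_A^0.5·C_H)/(k₂) = (k₁/k₂)·C_A^0.5·C_H.
= (3.23×0.4660^0.5×4.210) / (0.192) = 9.283/0.1920 = 48.3.
Since the desired path is higher order in A, keeping C_A high (PFR or concentrated feed) favours D.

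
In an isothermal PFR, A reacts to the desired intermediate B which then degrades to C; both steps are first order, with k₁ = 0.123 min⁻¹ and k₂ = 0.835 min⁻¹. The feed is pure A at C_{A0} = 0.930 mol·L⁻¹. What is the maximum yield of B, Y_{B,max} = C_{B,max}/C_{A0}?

0.106

At the optimum, C_{B,max}/C_{A0} = (k₁/k₂)^[k₂/(k₂−k₁)].
= (0.123/0.835)^(0.835/(0.835−0.123)) = (0.1473)^(1.173) = 0.1058.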